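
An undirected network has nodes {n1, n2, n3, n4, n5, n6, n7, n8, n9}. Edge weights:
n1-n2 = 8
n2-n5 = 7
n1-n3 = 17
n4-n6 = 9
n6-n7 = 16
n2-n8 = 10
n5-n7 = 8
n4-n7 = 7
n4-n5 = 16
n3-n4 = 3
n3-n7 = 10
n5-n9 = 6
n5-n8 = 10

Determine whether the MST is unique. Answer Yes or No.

Sort edges by weight, then run Kruskal:
n3-n4 (3): add — endpoints in different components.
n5-n9 (6): add — endpoints in different components.
n2-n5 (7): add — endpoints in different components.
n4-n7 (7): add — endpoints in different components.
n1-n2 (8): add — endpoints in different components.
n5-n7 (8): add — endpoints in different components.
n4-n6 (9): add — endpoints in different components.
n2-n8 (10): add — endpoints in different components.
Non-tree edge n5-n8 has weight 10, equal to the heaviest edge on its tree cycle — swapping gives another MST of the same weight. Not unique.

No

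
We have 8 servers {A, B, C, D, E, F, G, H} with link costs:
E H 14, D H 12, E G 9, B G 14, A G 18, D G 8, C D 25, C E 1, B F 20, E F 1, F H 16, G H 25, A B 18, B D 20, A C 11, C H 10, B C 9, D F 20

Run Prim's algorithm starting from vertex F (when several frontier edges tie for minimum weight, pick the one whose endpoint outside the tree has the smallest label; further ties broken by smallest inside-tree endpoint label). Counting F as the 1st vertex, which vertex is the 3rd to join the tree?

C

Grow the tree from F using Prim:
Step 1: cheapest edge leaving the tree is E F (1); add E.
Step 2: cheapest edge leaving the tree is C E (1); add C.
Step 3: cheapest edge leaving the tree is B C (9); add B.
Step 4: cheapest edge leaving the tree is E G (9); add G.
Step 5: cheapest edge leaving the tree is D G (8); add D.
Step 6: cheapest edge leaving the tree is C H (10); add H.
Step 7: cheapest edge leaving the tree is A C (11); add A.
Vertex order: F, E, C, B, G, D, H, A. The 3rd vertex is C.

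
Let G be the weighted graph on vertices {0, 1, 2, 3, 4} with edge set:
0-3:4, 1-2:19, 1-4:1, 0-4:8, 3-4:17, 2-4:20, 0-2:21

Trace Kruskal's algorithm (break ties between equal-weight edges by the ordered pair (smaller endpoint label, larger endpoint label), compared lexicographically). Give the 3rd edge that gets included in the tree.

0-4

Kruskal's algorithm — process edges by increasing weight (ties by edge label):
1-4 (1): add. Components now {0} {1,4} {2} {3}
0-3 (4): add. Components now {0,3} {1,4} {2}
0-4 (8): add. Components now {0,1,3,4} {2}
3-4 (17): skip — 3 and 4 already connected.
1-2 (19): add. Components now {0,1,2,3,4}
The 3rd edge added is 0-4.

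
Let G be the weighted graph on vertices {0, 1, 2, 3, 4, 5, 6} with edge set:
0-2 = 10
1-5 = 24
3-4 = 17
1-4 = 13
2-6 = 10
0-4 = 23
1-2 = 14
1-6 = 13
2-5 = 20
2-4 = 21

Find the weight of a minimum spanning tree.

Prim, starting at 6.
Step 1: frontier [2-6 10, 1-6 13] → take 2-6 (10); add 2.
Step 2: frontier [0-2 10, 1-2 14, 2-5 20, 2-4 21, 1-6 13] → take 0-2 (10); add 0.
Step 3: frontier [0-4 23, 1-2 14, 2-5 20, 2-4 21, 1-6 13] → take 1-6 (13); add 1.
Step 4: frontier [0-4 23, 1-4 13, 1-5 24, 2-5 20, 2-4 21] → take 1-4 (13); add 4.
Step 5: frontier [1-5 24, 2-5 20, 3-4 17] → take 3-4 (17); add 3.
Step 6: frontier [1-5 24, 2-5 20] → take 2-5 (20); add 5.
MST edges: 2-6, 0-2, 1-6, 1-4, 3-4, 2-5; total weight 10+10+13+13+17+20 = 83.

83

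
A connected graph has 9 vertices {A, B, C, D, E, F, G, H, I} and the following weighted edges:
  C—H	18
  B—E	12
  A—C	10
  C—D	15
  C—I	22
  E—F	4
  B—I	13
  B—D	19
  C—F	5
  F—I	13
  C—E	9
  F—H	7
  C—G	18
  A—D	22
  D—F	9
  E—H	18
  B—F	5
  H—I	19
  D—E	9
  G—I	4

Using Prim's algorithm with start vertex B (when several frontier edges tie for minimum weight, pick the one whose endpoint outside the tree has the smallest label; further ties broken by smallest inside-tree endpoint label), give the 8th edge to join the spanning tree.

Prim's algorithm from B:
Step 1: cheapest edge leaving the tree is B—F (5); add F.
Step 2: cheapest edge leaving the tree is E—F (4); add E.
Step 3: cheapest edge leaving the tree is C—F (5); add C.
Step 4: cheapest edge leaving the tree is F—H (7); add H.
Step 5: cheapest edge leaving the tree is D—E (9); add D.
Step 6: cheapest edge leaving the tree is A—C (10); add A.
Step 7: cheapest edge leaving the tree is B—I (13); add I.
Step 8: cheapest edge leaving the tree is G—I (4); add G.
The 8th edge added is G—I.

G-I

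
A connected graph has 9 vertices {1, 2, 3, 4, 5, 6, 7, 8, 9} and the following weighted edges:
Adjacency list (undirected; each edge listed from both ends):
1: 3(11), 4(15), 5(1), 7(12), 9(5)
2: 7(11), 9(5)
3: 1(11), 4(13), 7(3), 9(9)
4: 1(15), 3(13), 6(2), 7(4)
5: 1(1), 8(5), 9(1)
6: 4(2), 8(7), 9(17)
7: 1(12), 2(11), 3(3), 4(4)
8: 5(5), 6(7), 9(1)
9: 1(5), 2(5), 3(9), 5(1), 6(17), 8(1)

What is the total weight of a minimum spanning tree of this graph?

Kruskal: consider edges lightest-first.
1–5 (1): add — endpoints in different components.
5–9 (1): add — endpoints in different components.
8–9 (1): add — endpoints in different components.
4–6 (2): add — endpoints in different components.
3–7 (3): add — endpoints in different components.
4–7 (4): add — endpoints in different components.
1–9 (5): skip — 1 and 9 already connected.
2–9 (5): add — endpoints in different components.
5–8 (5): skip — 5 and 8 already connected.
6–8 (7): add — endpoints in different components.
MST edges: 1–5, 5–9, 8–9, 4–6, 3–7, 4–7, 2–9, 6–8; total weight 1+1+1+2+3+4+5+7 = 24.

24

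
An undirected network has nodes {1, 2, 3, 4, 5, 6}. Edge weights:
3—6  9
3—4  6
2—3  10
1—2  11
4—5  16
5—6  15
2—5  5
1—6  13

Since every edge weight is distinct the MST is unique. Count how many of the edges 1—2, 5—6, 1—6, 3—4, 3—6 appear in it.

Sort edges by weight, then run Kruskal:
2—5 (5): add — endpoints in different components.
3—4 (6): add — endpoints in different components.
3—6 (9): add — endpoints in different components.
2—3 (10): add — endpoints in different components.
1—2 (11): add — endpoints in different components.
MST edge set: {2—5, 3—4, 3—6, 2—3, 1—2}.
Of the listed edges, {1—2, 3—4, 3—6} are in the MST → 3.

3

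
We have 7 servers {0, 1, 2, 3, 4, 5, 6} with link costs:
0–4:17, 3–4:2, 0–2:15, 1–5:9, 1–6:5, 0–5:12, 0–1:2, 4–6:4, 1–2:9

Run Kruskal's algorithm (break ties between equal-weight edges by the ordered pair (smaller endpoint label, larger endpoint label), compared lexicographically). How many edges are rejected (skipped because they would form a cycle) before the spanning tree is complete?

0

Kruskal's algorithm — process edges by increasing weight (ties by edge label):
0–1 (2): add — endpoints in different components.
3–4 (2): add — endpoints in different components.
4–6 (4): add — endpoints in different components.
1–6 (5): add — endpoints in different components.
1–2 (9): add — endpoints in different components.
1–5 (9): add — endpoints in different components.
Edges rejected before the tree was complete: 0.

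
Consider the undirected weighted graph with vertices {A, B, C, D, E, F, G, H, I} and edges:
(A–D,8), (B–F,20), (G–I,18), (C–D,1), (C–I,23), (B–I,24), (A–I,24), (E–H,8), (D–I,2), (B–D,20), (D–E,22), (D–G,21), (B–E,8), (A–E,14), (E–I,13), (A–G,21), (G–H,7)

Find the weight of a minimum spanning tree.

Prim, starting at E.
Step 1: cheapest edge leaving the tree is B–E (8); add B.
Step 2: cheapest edge leaving the tree is E–H (8); add H.
Step 3: cheapest edge leaving the tree is G–H (7); add G.
Step 4: cheapest edge leaving the tree is E–I (13); add I.
Step 5: cheapest edge leaving the tree is D–I (2); add D.
Step 6: cheapest edge leaving the tree is C–D (1); add C.
Step 7: cheapest edge leaving the tree is A–D (8); add A.
Step 8: cheapest edge leaving the tree is B–F (20); add F.
MST edges: B–E, E–H, G–H, E–I, D–I, C–D, A–D, B–F; total weight 8+8+7+13+2+1+8+20 = 67.

67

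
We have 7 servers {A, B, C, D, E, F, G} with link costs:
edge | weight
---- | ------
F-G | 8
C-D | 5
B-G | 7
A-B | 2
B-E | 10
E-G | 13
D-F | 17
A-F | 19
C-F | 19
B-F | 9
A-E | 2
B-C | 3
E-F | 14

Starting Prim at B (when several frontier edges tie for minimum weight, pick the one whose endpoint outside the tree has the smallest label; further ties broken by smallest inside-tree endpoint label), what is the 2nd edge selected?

A-E

Grow the tree from B using Prim:
Step 1: frontier [A-B 2, B-C 3, B-G 7, B-F 9, B-E 10] → take A-B (2); add A.
Step 2: frontier [A-E 2, A-F 19, B-C 3, B-G 7, B-F 9, B-E 10] → take A-E (2); add E.
Step 3: frontier [A-F 19, B-C 3, B-G 7, B-F 9, E-G 13, E-F 14] → take B-C (3); add C.
Step 4: frontier [A-F 19, B-G 7, B-F 9, C-D 5, C-F 19, E-G 13, E-F 14] → take C-D (5); add D.
Step 5: frontier [A-F 19, B-G 7, B-F 9, C-F 19, D-F 17, E-G 13, E-F 14] → take B-G (7); add G.
Step 6: frontier [A-F 19, B-F 9, C-F 19, D-F 17, E-F 14, F-G 8] → take F-G (8); add F.
The 2nd edge added is A-E.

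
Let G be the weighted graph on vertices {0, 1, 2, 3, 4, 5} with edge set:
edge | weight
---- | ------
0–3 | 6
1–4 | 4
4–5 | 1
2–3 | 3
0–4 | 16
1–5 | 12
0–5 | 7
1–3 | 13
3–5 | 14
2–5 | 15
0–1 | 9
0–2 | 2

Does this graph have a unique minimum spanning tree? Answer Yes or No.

Kruskal's algorithm — process edges by increasing weight (ties by edge label):
4–5 (1): add — endpoints in different components.
0–2 (2): add — endpoints in different components.
2–3 (3): add — endpoints in different components.
1–4 (4): add — endpoints in different components.
0–3 (6): skip — 0 and 3 already connected.
0–5 (7): add — endpoints in different components.
Every non-tree edge has weight strictly greater than the heaviest edge on the tree path between its endpoints, so the MST is unique.

Yes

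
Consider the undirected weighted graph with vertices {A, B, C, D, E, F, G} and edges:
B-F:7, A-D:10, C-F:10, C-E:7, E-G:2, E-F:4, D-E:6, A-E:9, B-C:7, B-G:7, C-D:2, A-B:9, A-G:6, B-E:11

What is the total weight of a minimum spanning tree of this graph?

Sort edges by weight, then run Kruskal:
C-D (2): add. Components now {A} {B} {C,D} {E} {F} {G}
E-G (2): add. Components now {A} {B} {C,D} {E,G} {F}
E-F (4): add. Components now {A} {B} {C,D} {E,F,G}
A-G (6): add. Components now {A,E,F,G} {B} {C,D}
D-E (6): add. Components now {A,C,D,E,F,G} {B}
B-C (7): add. Components now {A,B,C,D,E,F,G}
MST edges: C-D, E-G, E-F, A-G, D-E, B-C; total weight 2+2+4+6+6+7 = 27.

27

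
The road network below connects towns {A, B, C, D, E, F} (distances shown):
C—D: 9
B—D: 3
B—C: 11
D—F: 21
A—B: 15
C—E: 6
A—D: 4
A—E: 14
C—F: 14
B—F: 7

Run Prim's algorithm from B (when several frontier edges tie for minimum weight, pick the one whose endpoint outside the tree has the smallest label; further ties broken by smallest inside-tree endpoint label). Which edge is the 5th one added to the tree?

C-E

Grow the tree from B using Prim:
Step 1: frontier [B—D 3, B—F 7, B—C 11, A—B 15] → take B—D (3); add D.
Step 2: frontier [B—F 7, B—C 11, A—B 15, A—D 4, C—D 9, D—F 21] → take A—D (4); add A.
Step 3: frontier [A—E 14, B—F 7, B—C 11, C—D 9, D—F 21] → take B—F (7); add F.
Step 4: frontier [A—E 14, B—C 11, C—D 9, C—F 14] → take C—D (9); add C.
Step 5: frontier [A—E 14, C—E 6] → take C—E (6); add E.
The 5th edge added is C—E.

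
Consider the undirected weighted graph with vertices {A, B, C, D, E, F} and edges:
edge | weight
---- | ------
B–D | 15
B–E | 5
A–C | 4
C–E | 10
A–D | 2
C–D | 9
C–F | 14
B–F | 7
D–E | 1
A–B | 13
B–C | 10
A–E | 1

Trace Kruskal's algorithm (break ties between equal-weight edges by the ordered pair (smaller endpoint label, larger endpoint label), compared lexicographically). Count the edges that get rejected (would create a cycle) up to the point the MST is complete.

1

Sort edges by weight, then run Kruskal:
A–E (1): add. Components now {A,E} {B} {C} {D} {F}
D–E (1): add. Components now {A,D,E} {B} {C} {F}
A–D (2): skip — A and D already connected.
A–C (4): add. Components now {A,C,D,E} {B} {F}
B–E (5): add. Components now {A,B,C,D,E} {F}
B–F (7): add. Components now {A,B,C,D,E,F}
Edges rejected before the tree was complete: 1.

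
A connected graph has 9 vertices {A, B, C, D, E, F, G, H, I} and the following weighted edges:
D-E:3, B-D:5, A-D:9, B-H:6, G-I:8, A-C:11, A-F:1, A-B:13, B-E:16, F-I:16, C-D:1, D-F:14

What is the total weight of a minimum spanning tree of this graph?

Sort edges by weight, then run Kruskal:
A-F (1): add — endpoints in different components.
C-D (1): add — endpoints in different components.
D-E (3): add — endpoints in different components.
B-D (5): add — endpoints in different components.
B-H (6): add — endpoints in different components.
G-I (8): add — endpoints in different components.
A-D (9): add — endpoints in different components.
A-C (11): skip — A and C already connected.
A-B (13): skip — A and B already connected.
D-F (14): skip — D and F already connected.
B-E (16): skip — B and E already connected.
F-I (16): add — endpoints in different components.
MST edges: A-F, C-D, D-E, B-D, B-H, G-I, A-D, F-I; total weight 1+1+3+5+6+8+9+16 = 49.

49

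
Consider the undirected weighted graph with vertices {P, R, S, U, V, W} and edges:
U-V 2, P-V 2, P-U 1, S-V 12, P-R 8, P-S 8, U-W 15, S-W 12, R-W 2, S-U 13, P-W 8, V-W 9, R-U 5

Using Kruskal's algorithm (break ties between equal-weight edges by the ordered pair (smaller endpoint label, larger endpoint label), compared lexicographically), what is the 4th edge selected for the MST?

Sort edges by weight, then run Kruskal:
P-U (1): add — endpoints in different components.
P-V (2): add — endpoints in different components.
R-W (2): add — endpoints in different components.
U-V (2): skip — U and V already connected.
R-U (5): add — endpoints in different components.
P-R (8): skip — R and P already connected.
P-S (8): add — endpoints in different components.
The 4th edge added is R-U.

R-U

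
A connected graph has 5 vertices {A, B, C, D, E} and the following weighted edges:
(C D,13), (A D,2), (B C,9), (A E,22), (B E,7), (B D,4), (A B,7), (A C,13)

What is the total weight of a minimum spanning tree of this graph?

Kruskal's algorithm — process edges by increasing weight (ties by edge label):
A D (2): add — endpoints in different components.
B D (4): add — endpoints in different components.
A B (7): skip — A and B already connected.
B E (7): add — endpoints in different components.
B C (9): add — endpoints in different components.
MST edges: A D, B D, B E, B C; total weight 2+4+7+9 = 22.

22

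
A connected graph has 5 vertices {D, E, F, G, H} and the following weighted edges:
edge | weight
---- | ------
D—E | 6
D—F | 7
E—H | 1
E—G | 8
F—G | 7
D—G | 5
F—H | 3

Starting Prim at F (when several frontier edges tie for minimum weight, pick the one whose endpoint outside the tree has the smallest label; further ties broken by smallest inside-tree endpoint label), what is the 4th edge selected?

Prim, starting at F.
Step 1: cheapest edge leaving the tree is F—H (3); add H.
Step 2: cheapest edge leaving the tree is E—H (1); add E.
Step 3: cheapest edge leaving the tree is D—E (6); add D.
Step 4: cheapest edge leaving the tree is D—G (5); add G.
The 4th edge added is D—G.

D-G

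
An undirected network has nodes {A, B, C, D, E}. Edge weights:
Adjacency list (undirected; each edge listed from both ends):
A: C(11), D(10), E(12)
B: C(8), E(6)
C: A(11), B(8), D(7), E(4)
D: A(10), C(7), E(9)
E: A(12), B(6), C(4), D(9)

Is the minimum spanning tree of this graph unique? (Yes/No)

Kruskal: consider edges lightest-first.
C—E (4): add. Components now {A} {B} {C,E} {D}
B—E (6): add. Components now {A} {B,C,E} {D}
C—D (7): add. Components now {A} {B,C,D,E}
B—C (8): skip — B and C already connected.
D—E (9): skip — D and E already connected.
A—D (10): add. Components now {A,B,C,D,E}
Every non-tree edge has weight strictly greater than the heaviest edge on the tree path between its endpoints, so the MST is unique.

Yes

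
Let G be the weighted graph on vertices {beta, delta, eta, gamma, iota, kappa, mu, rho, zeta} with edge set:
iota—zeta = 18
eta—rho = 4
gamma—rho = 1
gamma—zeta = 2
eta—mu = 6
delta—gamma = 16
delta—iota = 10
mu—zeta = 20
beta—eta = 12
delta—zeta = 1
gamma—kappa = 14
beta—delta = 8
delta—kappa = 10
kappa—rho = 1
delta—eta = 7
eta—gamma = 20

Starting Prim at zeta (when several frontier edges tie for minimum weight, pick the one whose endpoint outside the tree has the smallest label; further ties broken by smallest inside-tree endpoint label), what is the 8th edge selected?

delta-iota

Prim's algorithm from zeta:
Step 1: cheapest edge leaving the tree is delta—zeta (1); add delta.
Step 2: cheapest edge leaving the tree is gamma—zeta (2); add gamma.
Step 3: cheapest edge leaving the tree is gamma—rho (1); add rho.
Step 4: cheapest edge leaving the tree is kappa—rho (1); add kappa.
Step 5: cheapest edge leaving the tree is eta—rho (4); add eta.
Step 6: cheapest edge leaving the tree is eta—mu (6); add mu.
Step 7: cheapest edge leaving the tree is beta—delta (8); add beta.
Step 8: cheapest edge leaving the tree is delta—iota (10); add iota.
The 8th edge added is delta—iota.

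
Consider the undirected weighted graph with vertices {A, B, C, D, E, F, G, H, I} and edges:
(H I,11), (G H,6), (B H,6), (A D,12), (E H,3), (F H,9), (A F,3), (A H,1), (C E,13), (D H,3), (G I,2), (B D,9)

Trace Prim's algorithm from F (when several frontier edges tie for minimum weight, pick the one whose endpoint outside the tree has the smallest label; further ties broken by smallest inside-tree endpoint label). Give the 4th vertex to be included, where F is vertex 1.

Grow the tree from F using Prim:
Step 1: cheapest edge leaving the tree is A F (3); add A.
Step 2: cheapest edge leaving the tree is A H (1); add H.
Step 3: cheapest edge leaving the tree is D H (3); add D.
Step 4: cheapest edge leaving the tree is E H (3); add E.
Step 5: cheapest edge leaving the tree is B H (6); add B.
Step 6: cheapest edge leaving the tree is G H (6); add G.
Step 7: cheapest edge leaving the tree is G I (2); add I.
Step 8: cheapest edge leaving the tree is C E (13); add C.
Vertex order: F, A, H, D, E, B, G, I, C. The 4th vertex is D.

D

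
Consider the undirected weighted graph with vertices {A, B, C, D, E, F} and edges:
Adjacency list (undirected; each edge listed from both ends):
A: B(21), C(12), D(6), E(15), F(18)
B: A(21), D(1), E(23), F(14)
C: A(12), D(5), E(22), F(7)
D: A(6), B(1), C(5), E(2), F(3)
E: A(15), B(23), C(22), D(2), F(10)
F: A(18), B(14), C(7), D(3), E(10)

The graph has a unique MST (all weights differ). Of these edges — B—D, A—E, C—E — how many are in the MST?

1

Kruskal's algorithm — process edges by increasing weight (ties by edge label):
B—D (1): add. Components now {A} {B,D} {C} {E} {F}
D—E (2): add. Components now {A} {B,D,E} {C} {F}
D—F (3): add. Components now {A} {B,D,E,F} {C}
C—D (5): add. Components now {A} {B,C,D,E,F}
A—D (6): add. Components now {A,B,C,D,E,F}
MST edge set: {B—D, D—E, D—F, C—D, A—D}.
Of the listed edges, {B—D} are in the MST → 1.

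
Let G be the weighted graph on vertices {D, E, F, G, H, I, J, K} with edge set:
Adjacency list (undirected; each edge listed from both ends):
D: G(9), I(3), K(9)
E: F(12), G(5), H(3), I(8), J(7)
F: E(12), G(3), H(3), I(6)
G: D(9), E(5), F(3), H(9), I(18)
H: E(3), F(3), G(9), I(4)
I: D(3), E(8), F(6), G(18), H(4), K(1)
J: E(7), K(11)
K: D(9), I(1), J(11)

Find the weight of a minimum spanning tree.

24

Prim, starting at D.
Step 1: cheapest edge leaving the tree is D-I (3); add I.
Step 2: cheapest edge leaving the tree is I-K (1); add K.
Step 3: cheapest edge leaving the tree is H-I (4); add H.
Step 4: cheapest edge leaving the tree is E-H (3); add E.
Step 5: cheapest edge leaving the tree is F-H (3); add F.
Step 6: cheapest edge leaving the tree is F-G (3); add G.
Step 7: cheapest edge leaving the tree is E-J (7); add J.
MST edges: D-I, I-K, H-I, E-H, F-H, F-G, E-J; total weight 3+1+4+3+3+3+7 = 24.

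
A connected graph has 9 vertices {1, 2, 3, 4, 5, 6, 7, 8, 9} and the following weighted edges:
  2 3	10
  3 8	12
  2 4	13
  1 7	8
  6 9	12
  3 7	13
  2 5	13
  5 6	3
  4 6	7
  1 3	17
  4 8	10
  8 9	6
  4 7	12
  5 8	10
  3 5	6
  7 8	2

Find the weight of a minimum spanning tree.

Prim's algorithm from 9:
Step 1: cheapest edge leaving the tree is 8 9 (6); add 8.
Step 2: cheapest edge leaving the tree is 7 8 (2); add 7.
Step 3: cheapest edge leaving the tree is 1 7 (8); add 1.
Step 4: cheapest edge leaving the tree is 4 8 (10); add 4.
Step 5: cheapest edge leaving the tree is 4 6 (7); add 6.
Step 6: cheapest edge leaving the tree is 5 6 (3); add 5.
Step 7: cheapest edge leaving the tree is 3 5 (6); add 3.
Step 8: cheapest edge leaving the tree is 2 3 (10); add 2.
MST edges: 8 9, 7 8, 1 7, 4 8, 4 6, 5 6, 3 5, 2 3; total weight 6+2+8+10+7+3+6+10 = 52.

52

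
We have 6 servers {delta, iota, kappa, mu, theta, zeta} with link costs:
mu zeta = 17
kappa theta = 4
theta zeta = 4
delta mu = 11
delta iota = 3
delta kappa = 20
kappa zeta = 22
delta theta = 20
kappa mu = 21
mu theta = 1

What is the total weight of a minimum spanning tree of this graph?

23

Grow the tree from iota using Prim:
Step 1: cheapest edge leaving the tree is delta iota (3); add delta.
Step 2: cheapest edge leaving the tree is delta mu (11); add mu.
Step 3: cheapest edge leaving the tree is mu theta (1); add theta.
Step 4: cheapest edge leaving the tree is kappa theta (4); add kappa.
Step 5: cheapest edge leaving the tree is theta zeta (4); add zeta.
MST edges: delta iota, delta mu, mu theta, kappa theta, theta zeta; total weight 3+11+1+4+4 = 23.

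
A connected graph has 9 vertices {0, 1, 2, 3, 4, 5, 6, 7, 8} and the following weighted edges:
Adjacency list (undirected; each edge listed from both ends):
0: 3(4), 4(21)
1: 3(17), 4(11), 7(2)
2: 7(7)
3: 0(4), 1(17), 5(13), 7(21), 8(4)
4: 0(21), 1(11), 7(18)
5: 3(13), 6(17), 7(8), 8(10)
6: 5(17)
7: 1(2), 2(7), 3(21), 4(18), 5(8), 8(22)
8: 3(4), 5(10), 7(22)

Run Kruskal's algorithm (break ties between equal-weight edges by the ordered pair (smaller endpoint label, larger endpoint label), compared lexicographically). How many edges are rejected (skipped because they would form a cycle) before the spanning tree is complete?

2

Kruskal's algorithm — process edges by increasing weight (ties by edge label):
1—7 (2): add — endpoints in different components.
0—3 (4): add — endpoints in different components.
3—8 (4): add — endpoints in different components.
2—7 (7): add — endpoints in different components.
5—7 (8): add — endpoints in different components.
5—8 (10): add — endpoints in different components.
1—4 (11): add — endpoints in different components.
3—5 (13): skip — 3 and 5 already connected.
1—3 (17): skip — 1 and 3 already connected.
5—6 (17): add — endpoints in different components.
Edges rejected before the tree was complete: 2.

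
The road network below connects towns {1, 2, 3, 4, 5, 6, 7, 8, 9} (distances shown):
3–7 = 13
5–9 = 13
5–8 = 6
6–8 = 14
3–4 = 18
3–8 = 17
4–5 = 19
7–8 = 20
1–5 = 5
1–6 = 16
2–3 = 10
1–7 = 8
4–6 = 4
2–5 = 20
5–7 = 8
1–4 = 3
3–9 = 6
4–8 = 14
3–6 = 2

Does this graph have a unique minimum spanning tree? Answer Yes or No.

Kruskal: consider edges lightest-first.
3–6 (2): add — endpoints in different components.
1–4 (3): add — endpoints in different components.
4–6 (4): add — endpoints in different components.
1–5 (5): add — endpoints in different components.
3–9 (6): add — endpoints in different components.
5–8 (6): add — endpoints in different components.
1–7 (8): add — endpoints in different components.
5–7 (8): skip — 5 and 7 already connected.
2–3 (10): add — endpoints in different components.
Non-tree edge 5–7 has weight 8, equal to the heaviest edge on its tree cycle — swapping gives another MST of the same weight. Not unique.

No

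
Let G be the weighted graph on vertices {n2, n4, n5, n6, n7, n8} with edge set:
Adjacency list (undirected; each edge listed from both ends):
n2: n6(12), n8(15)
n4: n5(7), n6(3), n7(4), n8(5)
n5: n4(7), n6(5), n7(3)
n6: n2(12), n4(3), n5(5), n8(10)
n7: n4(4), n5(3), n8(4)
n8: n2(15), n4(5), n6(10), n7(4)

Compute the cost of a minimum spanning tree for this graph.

26

Kruskal: consider edges lightest-first.
n4-n6 (3): add — endpoints in different components.
n5-n7 (3): add — endpoints in different components.
n4-n7 (4): add — endpoints in different components.
n7-n8 (4): add — endpoints in different components.
n4-n8 (5): skip — n4 and n8 already connected.
n5-n6 (5): skip — n5 and n6 already connected.
n4-n5 (7): skip — n4 and n5 already connected.
n6-n8 (10): skip — n6 and n8 already connected.
n2-n6 (12): add — endpoints in different components.
MST edges: n4-n6, n5-n7, n4-n7, n7-n8, n2-n6; total weight 3+3+4+4+12 = 26.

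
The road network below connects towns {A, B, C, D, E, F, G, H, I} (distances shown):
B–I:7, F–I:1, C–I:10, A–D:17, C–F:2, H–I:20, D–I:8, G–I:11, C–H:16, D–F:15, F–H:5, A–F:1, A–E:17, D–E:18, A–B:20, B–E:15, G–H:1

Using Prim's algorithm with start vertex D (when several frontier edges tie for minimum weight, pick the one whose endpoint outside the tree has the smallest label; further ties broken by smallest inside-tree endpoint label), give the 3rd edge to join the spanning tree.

Prim, starting at D.
Step 1: cheapest edge leaving the tree is D–I (8); add I.
Step 2: cheapest edge leaving the tree is F–I (1); add F.
Step 3: cheapest edge leaving the tree is A–F (1); add A.
Step 4: cheapest edge leaving the tree is C–F (2); add C.
Step 5: cheapest edge leaving the tree is F–H (5); add H.
Step 6: cheapest edge leaving the tree is G–H (1); add G.
Step 7: cheapest edge leaving the tree is B–I (7); add B.
Step 8: cheapest edge leaving the tree is B–E (15); add E.
The 3rd edge added is A–F.

A-F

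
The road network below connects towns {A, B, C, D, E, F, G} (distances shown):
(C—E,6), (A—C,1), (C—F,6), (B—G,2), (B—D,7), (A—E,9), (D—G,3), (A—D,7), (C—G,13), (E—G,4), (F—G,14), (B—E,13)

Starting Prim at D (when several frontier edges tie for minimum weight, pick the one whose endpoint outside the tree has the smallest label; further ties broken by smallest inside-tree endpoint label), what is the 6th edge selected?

C-F

Prim's algorithm from D:
Step 1: cheapest edge leaving the tree is D—G (3); add G.
Step 2: cheapest edge leaving the tree is B—G (2); add B.
Step 3: cheapest edge leaving the tree is E—G (4); add E.
Step 4: cheapest edge leaving the tree is C—E (6); add C.
Step 5: cheapest edge leaving the tree is A—C (1); add A.
Step 6: cheapest edge leaving the tree is C—F (6); add F.
The 6th edge added is C—F.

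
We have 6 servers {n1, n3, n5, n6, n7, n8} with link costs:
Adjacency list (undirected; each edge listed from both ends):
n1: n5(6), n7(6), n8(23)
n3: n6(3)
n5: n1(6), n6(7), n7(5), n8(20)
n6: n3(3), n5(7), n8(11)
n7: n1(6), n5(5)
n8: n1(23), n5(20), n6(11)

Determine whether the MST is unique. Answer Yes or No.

No

Kruskal: consider edges lightest-first.
n3—n6 (3): add. Components now {n7} {n3,n6} {n5} {n8} {n1}
n5—n7 (5): add. Components now {n5,n7} {n3,n6} {n8} {n1}
n1—n5 (6): add. Components now {n1,n5,n7} {n3,n6} {n8}
n1—n7 (6): skip — n7 and n1 already connected.
n5—n6 (7): add. Components now {n1,n3,n5,n6,n7} {n8}
n6—n8 (11): add. Components now {n1,n3,n5,n6,n7,n8}
Non-tree edge n1—n7 has weight 6, equal to the heaviest edge on its tree cycle — swapping gives another MST of the same weight. Not unique.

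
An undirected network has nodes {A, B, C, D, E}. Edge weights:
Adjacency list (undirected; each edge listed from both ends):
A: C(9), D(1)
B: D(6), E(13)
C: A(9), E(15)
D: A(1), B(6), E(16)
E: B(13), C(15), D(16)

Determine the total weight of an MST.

29

Prim's algorithm from E:
Step 1: frontier [B-E 13, C-E 15, D-E 16] → take B-E (13); add B.
Step 2: frontier [B-D 6, C-E 15, D-E 16] → take B-D (6); add D.
Step 3: frontier [A-D 1, C-E 15] → take A-D (1); add A.
Step 4: frontier [A-C 9, C-E 15] → take A-C (9); add C.
MST edges: B-E, B-D, A-D, A-C; total weight 13+6+1+9 = 29.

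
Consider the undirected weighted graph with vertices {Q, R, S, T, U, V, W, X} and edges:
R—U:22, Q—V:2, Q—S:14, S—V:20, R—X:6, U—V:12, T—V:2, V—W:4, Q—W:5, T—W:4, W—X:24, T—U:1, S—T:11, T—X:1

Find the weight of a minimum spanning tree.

27

Kruskal's algorithm — process edges by increasing weight (ties by edge label):
T—U (1): add — endpoints in different components.
T—X (1): add — endpoints in different components.
Q—V (2): add — endpoints in different components.
T—V (2): add — endpoints in different components.
T—W (4): add — endpoints in different components.
V—W (4): skip — W and V already connected.
Q—W (5): skip — W and Q already connected.
R—X (6): add — endpoints in different components.
S—T (11): add — endpoints in different components.
MST edges: T—U, T—X, Q—V, T—V, T—W, R—X, S—T; total weight 1+1+2+2+4+6+11 = 27.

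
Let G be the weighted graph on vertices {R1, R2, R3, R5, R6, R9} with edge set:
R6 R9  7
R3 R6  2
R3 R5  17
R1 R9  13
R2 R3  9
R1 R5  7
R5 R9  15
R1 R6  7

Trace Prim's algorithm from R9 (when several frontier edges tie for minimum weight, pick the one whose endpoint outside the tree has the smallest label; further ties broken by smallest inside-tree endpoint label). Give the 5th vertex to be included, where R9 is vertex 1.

R5

Prim's algorithm from R9:
Step 1: cheapest edge leaving the tree is R6 R9 (7); add R6.
Step 2: cheapest edge leaving the tree is R3 R6 (2); add R3.
Step 3: cheapest edge leaving the tree is R1 R6 (7); add R1.
Step 4: cheapest edge leaving the tree is R1 R5 (7); add R5.
Step 5: cheapest edge leaving the tree is R2 R3 (9); add R2.
Vertex order: R9, R6, R3, R1, R5, R2. The 5th vertex is R5.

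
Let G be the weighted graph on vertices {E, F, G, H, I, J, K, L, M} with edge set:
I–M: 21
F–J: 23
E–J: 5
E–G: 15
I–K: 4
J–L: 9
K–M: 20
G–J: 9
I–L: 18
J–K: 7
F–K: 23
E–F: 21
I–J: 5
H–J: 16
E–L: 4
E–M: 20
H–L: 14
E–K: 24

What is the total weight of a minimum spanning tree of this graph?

82

Grow the tree from L using Prim:
Step 1: cheapest edge leaving the tree is E–L (4); add E.
Step 2: cheapest edge leaving the tree is E–J (5); add J.
Step 3: cheapest edge leaving the tree is I–J (5); add I.
Step 4: cheapest edge leaving the tree is I–K (4); add K.
Step 5: cheapest edge leaving the tree is G–J (9); add G.
Step 6: cheapest edge leaving the tree is H–L (14); add H.
Step 7: cheapest edge leaving the tree is E–M (20); add M.
Step 8: cheapest edge leaving the tree is E–F (21); add F.
MST edges: E–L, E–J, I–J, I–K, G–J, H–L, E–M, E–F; total weight 4+5+5+4+9+14+20+21 = 82.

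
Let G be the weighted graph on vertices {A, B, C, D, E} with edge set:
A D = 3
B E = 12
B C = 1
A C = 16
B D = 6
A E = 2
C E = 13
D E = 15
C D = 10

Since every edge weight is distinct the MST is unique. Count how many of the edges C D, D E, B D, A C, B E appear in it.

Kruskal: consider edges lightest-first.
B C (1): add — endpoints in different components.
A E (2): add — endpoints in different components.
A D (3): add — endpoints in different components.
B D (6): add — endpoints in different components.
MST edge set: {B C, A E, A D, B D}.
Of the listed edges, {B D} are in the MST → 1.

1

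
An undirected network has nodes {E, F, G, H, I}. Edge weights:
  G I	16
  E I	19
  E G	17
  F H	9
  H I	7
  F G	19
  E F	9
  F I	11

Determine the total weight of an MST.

41

Grow the tree from F using Prim:
Step 1: cheapest edge leaving the tree is E F (9); add E.
Step 2: cheapest edge leaving the tree is F H (9); add H.
Step 3: cheapest edge leaving the tree is H I (7); add I.
Step 4: cheapest edge leaving the tree is G I (16); add G.
MST edges: E F, F H, H I, G I; total weight 9+9+7+16 = 41.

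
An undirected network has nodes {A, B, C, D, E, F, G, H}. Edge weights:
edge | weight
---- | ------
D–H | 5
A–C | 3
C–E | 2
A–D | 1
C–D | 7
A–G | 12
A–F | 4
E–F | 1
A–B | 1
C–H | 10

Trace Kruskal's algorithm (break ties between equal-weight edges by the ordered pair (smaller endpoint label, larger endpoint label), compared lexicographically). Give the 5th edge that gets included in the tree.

Kruskal's algorithm — process edges by increasing weight (ties by edge label):
A–B (1): add — endpoints in different components.
A–D (1): add — endpoints in different components.
E–F (1): add — endpoints in different components.
C–E (2): add — endpoints in different components.
A–C (3): add — endpoints in different components.
A–F (4): skip — A and F already connected.
D–H (5): add — endpoints in different components.
C–D (7): skip — C and D already connected.
C–H (10): skip — C and H already connected.
A–G (12): add — endpoints in different components.
The 5th edge added is A–C.

A-C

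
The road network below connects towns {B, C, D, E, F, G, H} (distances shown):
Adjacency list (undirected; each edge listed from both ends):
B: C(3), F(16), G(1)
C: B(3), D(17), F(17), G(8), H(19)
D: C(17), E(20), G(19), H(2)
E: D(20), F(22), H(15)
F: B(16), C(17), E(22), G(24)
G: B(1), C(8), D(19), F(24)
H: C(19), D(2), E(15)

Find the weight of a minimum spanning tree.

Kruskal: consider edges lightest-first.
B G (1): add. Components now {B,G} {C} {D} {E} {F} {H}
D H (2): add. Components now {B,G} {C} {D,H} {E} {F}
B C (3): add. Components now {B,C,G} {D,H} {E} {F}
C G (8): skip — C and G already connected.
E H (15): add. Components now {B,C,G} {D,E,H} {F}
B F (16): add. Components now {B,C,F,G} {D,E,H}
C D (17): add. Components now {B,C,D,E,F,G,H}
MST edges: B G, D H, B C, E H, B F, C D; total weight 1+2+3+15+16+17 = 54.

54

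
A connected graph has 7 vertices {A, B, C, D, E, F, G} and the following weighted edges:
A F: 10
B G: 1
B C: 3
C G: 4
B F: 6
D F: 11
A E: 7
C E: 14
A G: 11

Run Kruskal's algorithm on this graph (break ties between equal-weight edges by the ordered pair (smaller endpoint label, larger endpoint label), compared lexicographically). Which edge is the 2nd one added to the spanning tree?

B-C

Sort edges by weight, then run Kruskal:
B G (1): add — endpoints in different components.
B C (3): add — endpoints in different components.
C G (4): skip — C and G already connected.
B F (6): add — endpoints in different components.
A E (7): add — endpoints in different components.
A F (10): add — endpoints in different components.
A G (11): skip — A and G already connected.
D F (11): add — endpoints in different components.
The 2nd edge added is B C.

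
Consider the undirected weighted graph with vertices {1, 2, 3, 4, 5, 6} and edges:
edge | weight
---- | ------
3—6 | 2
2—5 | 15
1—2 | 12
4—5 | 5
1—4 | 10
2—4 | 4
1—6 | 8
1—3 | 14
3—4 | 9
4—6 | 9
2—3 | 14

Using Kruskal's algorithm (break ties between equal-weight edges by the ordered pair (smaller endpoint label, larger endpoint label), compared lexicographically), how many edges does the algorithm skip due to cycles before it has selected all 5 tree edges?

Kruskal's algorithm — process edges by increasing weight (ties by edge label):
3—6 (2): add — endpoints in different components.
2—4 (4): add — endpoints in different components.
4—5 (5): add — endpoints in different components.
1—6 (8): add — endpoints in different components.
3—4 (9): add — endpoints in different components.
Edges rejected before the tree was complete: 0.

0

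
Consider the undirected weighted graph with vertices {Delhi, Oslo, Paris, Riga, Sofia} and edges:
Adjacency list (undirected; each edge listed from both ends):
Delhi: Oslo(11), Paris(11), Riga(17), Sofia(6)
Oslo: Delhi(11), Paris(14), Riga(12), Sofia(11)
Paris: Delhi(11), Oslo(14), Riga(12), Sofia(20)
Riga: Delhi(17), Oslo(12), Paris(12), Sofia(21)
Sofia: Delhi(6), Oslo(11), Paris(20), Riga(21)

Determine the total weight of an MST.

Prim, starting at Sofia.
Step 1: frontier [Delhi—Sofia 6, Oslo—Sofia 11, Paris—Sofia 20, Riga—Sofia 21] → take Delhi—Sofia (6); add Delhi.
Step 2: frontier [Delhi—Oslo 11, Delhi—Paris 11, Delhi—Riga 17, Oslo—Sofia 11, Paris—Sofia 20, Riga—Sofia 21] → take Delhi—Oslo (11); add Oslo.
Step 3: frontier [Delhi—Paris 11, Delhi—Riga 17, Oslo—Riga 12, Oslo—Paris 14, Paris—Sofia 20, Riga—Sofia 21] → take Delhi—Paris (11); add Paris.
Step 4: frontier [Delhi—Riga 17, Oslo—Riga 12, Paris—Riga 12, Riga—Sofia 21] → take Oslo—Riga (12); add Riga.
MST edges: Delhi—Sofia, Delhi—Oslo, Delhi—Paris, Oslo—Riga; total weight 6+11+11+12 = 40.

40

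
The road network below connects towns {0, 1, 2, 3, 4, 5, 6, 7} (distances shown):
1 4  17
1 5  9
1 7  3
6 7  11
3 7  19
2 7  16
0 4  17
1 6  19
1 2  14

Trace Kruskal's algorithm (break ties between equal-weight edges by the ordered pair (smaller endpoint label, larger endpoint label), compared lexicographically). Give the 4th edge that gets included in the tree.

Kruskal: consider edges lightest-first.
1 7 (3): add — endpoints in different components.
1 5 (9): add — endpoints in different components.
6 7 (11): add — endpoints in different components.
1 2 (14): add — endpoints in different components.
2 7 (16): skip — 2 and 7 already connected.
0 4 (17): add — endpoints in different components.
1 4 (17): add — endpoints in different components.
1 6 (19): skip — 1 and 6 already connected.
3 7 (19): add — endpoints in different components.
The 4th edge added is 1 2.

1-2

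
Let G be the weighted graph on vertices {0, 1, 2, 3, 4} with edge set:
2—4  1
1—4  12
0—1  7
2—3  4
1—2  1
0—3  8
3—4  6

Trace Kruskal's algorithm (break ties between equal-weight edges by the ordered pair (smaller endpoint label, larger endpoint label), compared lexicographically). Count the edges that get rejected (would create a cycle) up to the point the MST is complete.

Kruskal's algorithm — process edges by increasing weight (ties by edge label):
1—2 (1): add — endpoints in different components.
2—4 (1): add — endpoints in different components.
2—3 (4): add — endpoints in different components.
3—4 (6): skip — 3 and 4 already connected.
0—1 (7): add — endpoints in different components.
Edges rejected before the tree was complete: 1.

1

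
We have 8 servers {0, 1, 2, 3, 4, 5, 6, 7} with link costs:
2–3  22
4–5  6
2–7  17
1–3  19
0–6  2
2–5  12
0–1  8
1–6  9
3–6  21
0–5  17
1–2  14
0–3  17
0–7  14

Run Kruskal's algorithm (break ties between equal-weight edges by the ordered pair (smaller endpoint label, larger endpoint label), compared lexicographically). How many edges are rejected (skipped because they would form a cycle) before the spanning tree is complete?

1

Sort edges by weight, then run Kruskal:
0–6 (2): add — endpoints in different components.
4–5 (6): add — endpoints in different components.
0–1 (8): add — endpoints in different components.
1–6 (9): skip — 1 and 6 already connected.
2–5 (12): add — endpoints in different components.
0–7 (14): add — endpoints in different components.
1–2 (14): add — endpoints in different components.
0–3 (17): add — endpoints in different components.
Edges rejected before the tree was complete: 1.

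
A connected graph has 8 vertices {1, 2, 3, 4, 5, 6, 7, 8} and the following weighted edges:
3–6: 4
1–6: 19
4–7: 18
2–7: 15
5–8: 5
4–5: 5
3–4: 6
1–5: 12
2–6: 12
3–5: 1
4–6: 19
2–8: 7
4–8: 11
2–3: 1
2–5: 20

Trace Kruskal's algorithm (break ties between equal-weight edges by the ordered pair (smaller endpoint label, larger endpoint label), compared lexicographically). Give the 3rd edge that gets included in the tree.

Sort edges by weight, then run Kruskal:
2–3 (1): add — endpoints in different components.
3–5 (1): add — endpoints in different components.
3–6 (4): add — endpoints in different components.
4–5 (5): add — endpoints in different components.
5–8 (5): add — endpoints in different components.
3–4 (6): skip — 3 and 4 already connected.
2–8 (7): skip — 2 and 8 already connected.
4–8 (11): skip — 4 and 8 already connected.
1–5 (12): add — endpoints in different components.
2–6 (12): skip — 2 and 6 already connected.
2–7 (15): add — endpoints in different components.
The 3rd edge added is 3–6.

3-6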